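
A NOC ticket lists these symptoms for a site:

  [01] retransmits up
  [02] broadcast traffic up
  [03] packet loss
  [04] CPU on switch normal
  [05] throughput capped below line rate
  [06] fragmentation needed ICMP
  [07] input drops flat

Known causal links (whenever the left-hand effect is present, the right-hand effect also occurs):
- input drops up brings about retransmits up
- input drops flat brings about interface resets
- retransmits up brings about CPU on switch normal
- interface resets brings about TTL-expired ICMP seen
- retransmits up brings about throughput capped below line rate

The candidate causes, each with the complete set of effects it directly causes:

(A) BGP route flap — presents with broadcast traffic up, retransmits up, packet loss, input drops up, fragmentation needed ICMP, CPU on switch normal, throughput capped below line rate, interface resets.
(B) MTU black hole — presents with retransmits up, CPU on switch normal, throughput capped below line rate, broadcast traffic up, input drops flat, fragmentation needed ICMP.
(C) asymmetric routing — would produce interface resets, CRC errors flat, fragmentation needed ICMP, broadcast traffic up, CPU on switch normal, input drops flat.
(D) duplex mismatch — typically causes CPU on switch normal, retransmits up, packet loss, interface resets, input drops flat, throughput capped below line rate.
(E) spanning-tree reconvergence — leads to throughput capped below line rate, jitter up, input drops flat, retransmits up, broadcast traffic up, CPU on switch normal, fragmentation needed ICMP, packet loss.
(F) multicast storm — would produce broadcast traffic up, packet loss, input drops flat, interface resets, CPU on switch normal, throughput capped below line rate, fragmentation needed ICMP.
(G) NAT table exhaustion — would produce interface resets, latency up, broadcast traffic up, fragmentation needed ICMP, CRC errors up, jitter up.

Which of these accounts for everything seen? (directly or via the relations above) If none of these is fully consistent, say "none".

E

For each candidate, compare predicted effects to what was observed:
(A) BGP route flap — retransmits up +; broadcast traffic up +; packet loss +; CPU on switch normal +; throughput capped below line rate +; fragmentation needed ICMP +; input drops flat -
(B) MTU black hole — retransmits up +; broadcast traffic up +; packet loss -; CPU on switch normal +; throughput capped below line rate +; fragmentation needed ICMP +; input drops flat +
(C) asymmetric routing — does not account for retransmits up, packet loss, throughput capped below line rate
(D) duplex mismatch — retransmits up +; broadcast traffic up -; packet loss +; CPU on switch normal +; throughput capped below line rate +; fragmentation needed ICMP -; input drops flat +
(E) spanning-tree reconvergence — retransmits up +; broadcast traffic up +; packet loss +; CPU on switch normal +; throughput capped below line rate +; fragmentation needed ICMP +; input drops flat +
(F) multicast storm — retransmits up -; broadcast traffic up +; packet loss +; CPU on switch normal +; throughput capped below line rate +; fragmentation needed ICMP +; input drops flat +
(G) NAT table exhaustion — retransmits up -; broadcast traffic up +; packet loss -; CPU on switch normal -; throughput capped below line rate -; fragmentation needed ICMP +; input drops flat -
(E) is the only candidate with no mismatches.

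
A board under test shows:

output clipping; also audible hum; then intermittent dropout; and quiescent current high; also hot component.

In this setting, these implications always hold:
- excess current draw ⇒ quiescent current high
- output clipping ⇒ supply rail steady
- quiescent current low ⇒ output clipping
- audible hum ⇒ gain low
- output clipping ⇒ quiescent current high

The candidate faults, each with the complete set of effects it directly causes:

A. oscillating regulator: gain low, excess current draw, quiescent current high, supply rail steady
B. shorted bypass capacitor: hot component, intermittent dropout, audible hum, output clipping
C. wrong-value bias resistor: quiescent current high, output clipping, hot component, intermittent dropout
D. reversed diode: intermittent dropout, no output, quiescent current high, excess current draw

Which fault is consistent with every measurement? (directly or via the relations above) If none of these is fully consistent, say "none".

Checking each candidate against the observations:
(A) oscillating regulator — does not account for output clipping, audible hum, intermittent dropout, hot component
(B) shorted bypass capacitor — accounts for every observation (quiescent current high by output clipping → quiescent current high)
(C) wrong-value bias resistor — output clipping match; audible hum miss; intermittent dropout match; quiescent current high match; hot component match
(D) reversed diode — output clipping miss; audible hum miss; intermittent dropout match; quiescent current high match; hot component miss
(B) alone accounts for all the evidence.

B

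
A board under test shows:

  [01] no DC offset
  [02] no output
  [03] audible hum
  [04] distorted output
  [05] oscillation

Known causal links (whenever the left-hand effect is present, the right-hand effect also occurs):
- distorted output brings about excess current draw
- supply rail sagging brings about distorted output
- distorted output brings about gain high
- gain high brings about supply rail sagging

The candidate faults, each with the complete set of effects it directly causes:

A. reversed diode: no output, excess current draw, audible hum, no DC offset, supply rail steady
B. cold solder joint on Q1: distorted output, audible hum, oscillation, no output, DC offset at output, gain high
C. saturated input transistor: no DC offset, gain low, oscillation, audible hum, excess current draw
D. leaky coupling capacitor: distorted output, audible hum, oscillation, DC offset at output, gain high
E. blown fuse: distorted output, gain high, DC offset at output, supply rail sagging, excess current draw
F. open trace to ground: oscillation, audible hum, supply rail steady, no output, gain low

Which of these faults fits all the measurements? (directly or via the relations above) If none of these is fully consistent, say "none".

Testing each hypothesis:
(A) reversed diode — no DC offset yes; no output yes; audible hum yes; distorted output NO; oscillation NO
(B) cold solder joint on Q1 — no DC offset NO; no output yes; audible hum yes; distorted output yes; oscillation yes
(C) saturated input transistor — does not account for no output, distorted output
(D) leaky coupling capacitor — no DC offset NO; no output NO; audible hum yes; distorted output yes; oscillation yes
(E) blown fuse — fails on no DC offset, no output, audible hum, oscillation (predicts DC offset at output, not no DC offset)
(F) open trace to ground — no DC offset NO; no output yes; audible hum yes; distorted output NO; oscillation yes
None of the listed candidates fits everything.

none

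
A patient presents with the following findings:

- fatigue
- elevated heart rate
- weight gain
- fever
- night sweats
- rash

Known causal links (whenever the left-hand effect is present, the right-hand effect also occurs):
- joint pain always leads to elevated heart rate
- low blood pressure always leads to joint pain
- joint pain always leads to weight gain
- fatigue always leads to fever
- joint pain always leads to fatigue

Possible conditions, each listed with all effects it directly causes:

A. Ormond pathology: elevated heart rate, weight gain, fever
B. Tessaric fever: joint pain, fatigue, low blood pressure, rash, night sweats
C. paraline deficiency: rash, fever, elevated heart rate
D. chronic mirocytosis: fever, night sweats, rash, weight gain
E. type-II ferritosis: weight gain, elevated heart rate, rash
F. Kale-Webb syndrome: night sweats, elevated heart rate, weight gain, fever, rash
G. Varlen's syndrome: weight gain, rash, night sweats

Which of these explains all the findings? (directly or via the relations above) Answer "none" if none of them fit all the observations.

For each candidate, compare predicted effects to what was observed:
(A) Ormond pathology — does not account for fatigue, night sweats, rash
(B) Tessaric fever — accounts for every observation (elevated heart rate through joint pain → elevated heart rate)
(C) paraline deficiency — does not account for fatigue, weight gain, night sweats
(D) chronic mirocytosis — fatigue ✗; elevated heart rate ✗; weight gain ✓; fever ✓; night sweats ✓; rash ✓
(E) type-II ferritosis — does not account for fatigue, fever, night sweats
(F) Kale-Webb syndrome — fatigue ✗; elevated heart rate ✓; weight gain ✓; fever ✓; night sweats ✓; rash ✓
(G) Varlen's syndrome — does not account for fatigue, elevated heart rate, fever
Only (B) is consistent with every observation.

B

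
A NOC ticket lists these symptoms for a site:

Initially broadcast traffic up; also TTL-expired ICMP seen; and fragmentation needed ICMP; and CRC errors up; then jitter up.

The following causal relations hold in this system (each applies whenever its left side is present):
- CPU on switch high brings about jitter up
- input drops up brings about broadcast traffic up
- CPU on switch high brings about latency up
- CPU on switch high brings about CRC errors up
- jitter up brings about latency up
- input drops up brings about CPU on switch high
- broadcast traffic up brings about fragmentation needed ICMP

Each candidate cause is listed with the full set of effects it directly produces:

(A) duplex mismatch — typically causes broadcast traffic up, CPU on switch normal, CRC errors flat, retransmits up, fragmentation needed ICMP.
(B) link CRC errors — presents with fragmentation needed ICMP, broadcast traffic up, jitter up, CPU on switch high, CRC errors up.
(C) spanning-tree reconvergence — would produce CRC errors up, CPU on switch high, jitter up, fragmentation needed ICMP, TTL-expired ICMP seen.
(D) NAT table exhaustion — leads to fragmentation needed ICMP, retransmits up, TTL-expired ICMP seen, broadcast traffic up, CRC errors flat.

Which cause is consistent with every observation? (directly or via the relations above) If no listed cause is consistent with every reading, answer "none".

none

Testing each hypothesis:
(A) duplex mismatch — broadcast traffic up yes; TTL-expired ICMP seen NO; fragmentation needed ICMP yes; CRC errors up NO; jitter up NO
(B) link CRC errors — broadcast traffic up yes; TTL-expired ICMP seen NO; fragmentation needed ICMP yes; CRC errors up yes; jitter up yes
(C) spanning-tree reconvergence — broadcast traffic up NO; TTL-expired ICMP seen yes; fragmentation needed ICMP yes; CRC errors up yes; jitter up yes
(D) NAT table exhaustion — fails on CRC errors up, jitter up (predicts CRC errors flat, not CRC errors up)
No candidate is consistent with all observations.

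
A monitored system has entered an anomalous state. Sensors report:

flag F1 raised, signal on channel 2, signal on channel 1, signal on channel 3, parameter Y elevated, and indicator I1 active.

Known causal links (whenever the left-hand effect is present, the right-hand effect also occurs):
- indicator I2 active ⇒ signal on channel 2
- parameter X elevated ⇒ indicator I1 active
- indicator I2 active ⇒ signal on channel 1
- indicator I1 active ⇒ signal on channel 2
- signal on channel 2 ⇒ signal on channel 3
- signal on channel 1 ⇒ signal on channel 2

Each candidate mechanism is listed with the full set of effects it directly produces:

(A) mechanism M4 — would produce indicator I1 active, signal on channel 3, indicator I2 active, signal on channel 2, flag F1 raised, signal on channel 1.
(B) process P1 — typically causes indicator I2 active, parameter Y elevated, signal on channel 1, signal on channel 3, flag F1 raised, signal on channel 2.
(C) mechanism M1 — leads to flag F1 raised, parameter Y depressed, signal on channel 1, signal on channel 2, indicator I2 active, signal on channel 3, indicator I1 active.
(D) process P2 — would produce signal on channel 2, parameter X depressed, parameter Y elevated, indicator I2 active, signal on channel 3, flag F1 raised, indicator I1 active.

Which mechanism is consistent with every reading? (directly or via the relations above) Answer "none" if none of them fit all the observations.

Checking each candidate against the observations:
(A) mechanism M4 — flag F1 raised +; signal on channel 2 +; signal on channel 1 +; signal on channel 3 +; parameter Y elevated -; indicator I1 active +
(B) process P1 — flag F1 raised +; signal on channel 2 +; signal on channel 1 +; signal on channel 3 +; parameter Y elevated +; indicator I1 active -
(C) mechanism M1 — flag F1 raised +; signal on channel 2 +; signal on channel 1 +; signal on channel 3 +; parameter Y elevated -; indicator I1 active +
(D) process P2 — flag F1 raised +; signal on channel 2 +; signal on channel 1 + (through indicator I2 active → signal on channel 1); signal on channel 3 +; parameter Y elevated +; indicator I1 active +
Only (D) is consistent with every observation.

D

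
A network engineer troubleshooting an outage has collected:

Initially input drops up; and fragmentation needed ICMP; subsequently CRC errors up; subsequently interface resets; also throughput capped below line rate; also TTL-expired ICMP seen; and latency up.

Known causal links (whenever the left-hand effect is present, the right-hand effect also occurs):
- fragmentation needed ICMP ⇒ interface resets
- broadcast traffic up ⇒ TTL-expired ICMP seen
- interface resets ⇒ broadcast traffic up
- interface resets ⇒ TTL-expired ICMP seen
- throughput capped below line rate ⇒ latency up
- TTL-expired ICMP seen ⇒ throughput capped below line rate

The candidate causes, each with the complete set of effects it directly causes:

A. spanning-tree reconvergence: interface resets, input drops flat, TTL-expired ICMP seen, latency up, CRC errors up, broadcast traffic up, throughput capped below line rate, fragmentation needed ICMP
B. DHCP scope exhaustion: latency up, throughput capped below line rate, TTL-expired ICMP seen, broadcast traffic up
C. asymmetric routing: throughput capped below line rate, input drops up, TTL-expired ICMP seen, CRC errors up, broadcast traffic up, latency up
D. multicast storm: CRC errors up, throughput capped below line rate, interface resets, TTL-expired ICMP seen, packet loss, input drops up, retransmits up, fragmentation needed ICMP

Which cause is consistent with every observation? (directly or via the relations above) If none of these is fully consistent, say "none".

D

Per-candidate check:
(A) spanning-tree reconvergence — fails on input drops up (predicts input drops flat, not input drops up)
(B) DHCP scope exhaustion — input drops up ✗; fragmentation needed ICMP ✗; CRC errors up ✗; interface resets ✗; throughput capped below line rate ✓; TTL-expired ICMP seen ✓; latency up ✓
(C) asymmetric routing — does not account for fragmentation needed ICMP, interface resets
(D) multicast storm — input drops up ✓; fragmentation needed ICMP ✓; CRC errors up ✓; interface resets ✓; throughput capped below line rate ✓; TTL-expired ICMP seen ✓; latency up ✓ (through throughput capped below line rate → latency up)
(D) alone accounts for all the evidence.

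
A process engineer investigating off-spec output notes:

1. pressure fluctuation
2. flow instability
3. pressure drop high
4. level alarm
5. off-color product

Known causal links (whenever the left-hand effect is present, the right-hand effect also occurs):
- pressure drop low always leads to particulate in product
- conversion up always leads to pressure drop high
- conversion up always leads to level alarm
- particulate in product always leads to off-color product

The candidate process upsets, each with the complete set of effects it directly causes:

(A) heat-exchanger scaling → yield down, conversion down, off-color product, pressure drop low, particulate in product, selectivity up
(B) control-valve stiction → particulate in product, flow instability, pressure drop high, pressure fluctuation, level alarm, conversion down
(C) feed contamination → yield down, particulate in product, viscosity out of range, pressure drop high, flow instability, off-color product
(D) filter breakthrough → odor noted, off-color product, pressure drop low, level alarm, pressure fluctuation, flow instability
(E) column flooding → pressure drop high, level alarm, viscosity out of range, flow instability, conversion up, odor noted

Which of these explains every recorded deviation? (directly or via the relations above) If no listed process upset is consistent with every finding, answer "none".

B

Checking each candidate against the observations:
(A) heat-exchanger scaling — fails on pressure fluctuation, flow instability, pressure drop high, level alarm (predicts pressure drop low, not pressure drop high)
(B) control-valve stiction — accounts for every observation (off-color product via particulate in product → off-color product)
(C) feed contamination — pressure fluctuation ✗; flow instability ✓; pressure drop high ✓; level alarm ✗; off-color product ✓
(D) filter breakthrough — fails on pressure drop high (predicts pressure drop low, not pressure drop high)
(E) column flooding — does not account for pressure fluctuation, off-color product
(B) alone accounts for all the evidence.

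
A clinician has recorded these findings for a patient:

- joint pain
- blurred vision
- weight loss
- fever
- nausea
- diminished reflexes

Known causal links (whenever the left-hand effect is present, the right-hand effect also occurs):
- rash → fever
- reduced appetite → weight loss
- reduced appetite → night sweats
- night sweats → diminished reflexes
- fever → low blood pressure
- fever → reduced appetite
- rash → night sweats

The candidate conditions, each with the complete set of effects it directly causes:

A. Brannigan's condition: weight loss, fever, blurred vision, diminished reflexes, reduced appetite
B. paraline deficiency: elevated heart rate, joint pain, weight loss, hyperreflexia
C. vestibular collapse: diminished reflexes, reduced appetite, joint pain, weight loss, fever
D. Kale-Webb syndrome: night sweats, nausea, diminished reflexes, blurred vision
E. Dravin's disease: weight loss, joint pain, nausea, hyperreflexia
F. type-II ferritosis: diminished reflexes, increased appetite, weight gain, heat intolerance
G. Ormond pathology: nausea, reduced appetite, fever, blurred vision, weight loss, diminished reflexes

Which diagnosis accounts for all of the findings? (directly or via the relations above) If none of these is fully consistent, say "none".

none

Testing each hypothesis:
(A) Brannigan's condition — joint pain miss; blurred vision match; weight loss match; fever match; nausea miss; diminished reflexes match
(B) paraline deficiency — joint pain match; blurred vision miss; weight loss match; fever miss; nausea miss; diminished reflexes miss
(C) vestibular collapse — joint pain match; blurred vision miss; weight loss match; fever match; nausea miss; diminished reflexes match
(D) Kale-Webb syndrome — joint pain miss; blurred vision match; weight loss miss; fever miss; nausea match; diminished reflexes match
(E) Dravin's disease — joint pain match; blurred vision miss; weight loss match; fever miss; nausea match; diminished reflexes miss
(F) type-II ferritosis — fails on joint pain, blurred vision, weight loss, fever, nausea (predicts weight gain, not weight loss)
(G) Ormond pathology — does not account for joint pain
No candidate is consistent with all observations.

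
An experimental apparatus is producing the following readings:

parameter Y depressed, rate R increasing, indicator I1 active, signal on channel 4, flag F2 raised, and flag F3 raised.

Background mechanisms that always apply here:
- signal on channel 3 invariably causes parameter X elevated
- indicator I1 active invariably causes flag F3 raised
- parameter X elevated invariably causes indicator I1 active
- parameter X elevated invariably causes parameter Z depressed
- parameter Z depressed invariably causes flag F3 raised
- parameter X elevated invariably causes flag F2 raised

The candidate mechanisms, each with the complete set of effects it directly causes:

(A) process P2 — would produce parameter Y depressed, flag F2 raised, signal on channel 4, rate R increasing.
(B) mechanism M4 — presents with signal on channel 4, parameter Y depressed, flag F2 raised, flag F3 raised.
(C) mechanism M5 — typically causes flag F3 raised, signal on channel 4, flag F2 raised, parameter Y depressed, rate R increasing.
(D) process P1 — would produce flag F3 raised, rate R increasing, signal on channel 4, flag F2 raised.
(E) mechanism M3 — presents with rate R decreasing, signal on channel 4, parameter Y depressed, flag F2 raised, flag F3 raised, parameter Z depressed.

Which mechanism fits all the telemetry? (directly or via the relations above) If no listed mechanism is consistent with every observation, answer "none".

none

For each candidate, compare predicted effects to what was observed:
(A) process P2 — does not account for indicator I1 active, flag F3 raised
(B) mechanism M4 — does not account for rate R increasing, indicator I1 active
(C) mechanism M5 — does not account for indicator I1 active
(D) process P1 — parameter Y depressed miss; rate R increasing match; indicator I1 active miss; signal on channel 4 match; flag F2 raised match; flag F3 raised match
(E) mechanism M3 — fails on rate R increasing, indicator I1 active (predicts rate R decreasing, not rate R increasing)
No candidate is consistent with all observations.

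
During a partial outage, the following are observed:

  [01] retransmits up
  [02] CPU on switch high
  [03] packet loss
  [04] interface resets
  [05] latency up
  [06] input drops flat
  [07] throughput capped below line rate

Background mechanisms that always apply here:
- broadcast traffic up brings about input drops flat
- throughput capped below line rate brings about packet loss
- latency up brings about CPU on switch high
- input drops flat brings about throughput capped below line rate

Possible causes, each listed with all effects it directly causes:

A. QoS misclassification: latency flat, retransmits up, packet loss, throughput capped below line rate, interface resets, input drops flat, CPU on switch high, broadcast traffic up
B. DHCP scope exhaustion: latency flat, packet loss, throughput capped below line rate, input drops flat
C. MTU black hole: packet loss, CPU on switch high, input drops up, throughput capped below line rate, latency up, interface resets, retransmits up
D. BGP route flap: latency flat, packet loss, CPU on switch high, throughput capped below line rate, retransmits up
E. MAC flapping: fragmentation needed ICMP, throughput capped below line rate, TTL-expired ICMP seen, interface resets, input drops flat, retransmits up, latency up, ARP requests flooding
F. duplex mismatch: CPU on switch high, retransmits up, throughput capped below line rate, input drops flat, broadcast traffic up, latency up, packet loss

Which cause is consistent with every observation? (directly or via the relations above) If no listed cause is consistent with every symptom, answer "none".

E

Testing each hypothesis:
(A) QoS misclassification — fails on latency up (predicts latency flat, not latency up)
(B) DHCP scope exhaustion — fails on retransmits up, CPU on switch high, interface resets, latency up (predicts latency flat, not latency up)
(C) MTU black hole — retransmits up match; CPU on switch high match; packet loss match; interface resets match; latency up match; input drops flat miss; throughput capped below line rate match
(D) BGP route flap — retransmits up match; CPU on switch high match; packet loss match; interface resets miss; latency up miss; input drops flat miss; throughput capped below line rate match
(E) MAC flapping — accounts for every observation (CPU on switch high by latency up → CPU on switch high)
(F) duplex mismatch — does not account for interface resets
(E) alone accounts for all the evidence.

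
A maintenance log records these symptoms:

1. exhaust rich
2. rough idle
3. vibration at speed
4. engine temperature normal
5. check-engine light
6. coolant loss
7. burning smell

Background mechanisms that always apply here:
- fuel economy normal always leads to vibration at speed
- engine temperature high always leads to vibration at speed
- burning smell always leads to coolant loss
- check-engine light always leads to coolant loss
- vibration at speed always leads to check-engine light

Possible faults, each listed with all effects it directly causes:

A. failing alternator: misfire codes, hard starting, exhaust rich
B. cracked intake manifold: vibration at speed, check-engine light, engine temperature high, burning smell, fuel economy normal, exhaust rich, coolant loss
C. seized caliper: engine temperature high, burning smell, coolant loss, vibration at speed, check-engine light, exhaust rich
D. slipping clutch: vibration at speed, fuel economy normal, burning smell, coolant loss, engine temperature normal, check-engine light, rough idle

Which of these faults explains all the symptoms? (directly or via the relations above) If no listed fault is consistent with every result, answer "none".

none

Per-candidate check:
(A) failing alternator — does not account for rough idle, vibration at speed, engine temperature normal, check-engine light, coolant loss, burning smell
(B) cracked intake manifold — exhaust rich match; rough idle miss; vibration at speed match; engine temperature normal miss; check-engine light match; coolant loss match; burning smell match
(C) seized caliper — fails on rough idle, engine temperature normal (predicts engine temperature high, not engine temperature normal)
(D) slipping clutch — does not account for exhaust rich
None of the listed candidates fits everything.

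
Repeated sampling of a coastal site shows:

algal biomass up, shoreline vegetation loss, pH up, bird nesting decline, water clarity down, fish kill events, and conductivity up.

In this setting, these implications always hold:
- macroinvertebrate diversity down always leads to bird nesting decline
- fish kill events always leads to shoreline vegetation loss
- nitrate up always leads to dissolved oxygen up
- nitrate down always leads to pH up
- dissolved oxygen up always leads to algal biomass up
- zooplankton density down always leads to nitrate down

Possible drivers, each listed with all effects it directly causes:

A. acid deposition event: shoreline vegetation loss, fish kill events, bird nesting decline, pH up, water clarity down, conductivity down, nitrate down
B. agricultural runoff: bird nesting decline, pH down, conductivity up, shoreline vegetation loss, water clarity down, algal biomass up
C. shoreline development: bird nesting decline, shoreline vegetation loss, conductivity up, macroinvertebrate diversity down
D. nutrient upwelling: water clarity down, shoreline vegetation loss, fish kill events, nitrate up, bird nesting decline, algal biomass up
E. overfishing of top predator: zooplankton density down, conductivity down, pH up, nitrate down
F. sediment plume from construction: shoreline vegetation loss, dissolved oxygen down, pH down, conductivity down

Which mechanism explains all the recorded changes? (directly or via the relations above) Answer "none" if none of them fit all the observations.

Testing each hypothesis:
(A) acid deposition event — algal biomass up -; shoreline vegetation loss +; pH up +; bird nesting decline +; water clarity down +; fish kill events +; conductivity up -
(B) agricultural runoff — algal biomass up +; shoreline vegetation loss +; pH up -; bird nesting decline +; water clarity down +; fish kill events -; conductivity up +
(C) shoreline development — algal biomass up -; shoreline vegetation loss +; pH up -; bird nesting decline +; water clarity down -; fish kill events -; conductivity up +
(D) nutrient upwelling — algal biomass up +; shoreline vegetation loss +; pH up -; bird nesting decline +; water clarity down +; fish kill events +; conductivity up -
(E) overfishing of top predator — algal biomass up -; shoreline vegetation loss -; pH up +; bird nesting decline -; water clarity down -; fish kill events -; conductivity up -
(F) sediment plume from construction — algal biomass up -; shoreline vegetation loss +; pH up -; bird nesting decline -; water clarity down -; fish kill events -; conductivity up -
No candidate is consistent with all observations.

none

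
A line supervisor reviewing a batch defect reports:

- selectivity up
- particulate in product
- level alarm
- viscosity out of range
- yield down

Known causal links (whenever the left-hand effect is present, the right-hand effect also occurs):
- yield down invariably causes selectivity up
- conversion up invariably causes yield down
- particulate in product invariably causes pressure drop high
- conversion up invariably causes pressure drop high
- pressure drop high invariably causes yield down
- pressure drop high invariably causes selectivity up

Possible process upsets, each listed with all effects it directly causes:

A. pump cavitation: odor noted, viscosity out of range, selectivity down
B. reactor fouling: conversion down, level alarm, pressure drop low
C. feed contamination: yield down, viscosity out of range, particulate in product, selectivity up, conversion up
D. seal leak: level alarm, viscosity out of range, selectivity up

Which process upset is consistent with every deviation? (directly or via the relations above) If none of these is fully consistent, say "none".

For each candidate, compare predicted effects to what was observed:
(A) pump cavitation — selectivity up NO; particulate in product NO; level alarm NO; viscosity out of range yes; yield down NO
(B) reactor fouling — does not account for selectivity up, particulate in product, viscosity out of range, yield down
(C) feed contamination — does not account for level alarm
(D) seal leak — does not account for particulate in product, yield down
Every candidate fails on at least one observation.

none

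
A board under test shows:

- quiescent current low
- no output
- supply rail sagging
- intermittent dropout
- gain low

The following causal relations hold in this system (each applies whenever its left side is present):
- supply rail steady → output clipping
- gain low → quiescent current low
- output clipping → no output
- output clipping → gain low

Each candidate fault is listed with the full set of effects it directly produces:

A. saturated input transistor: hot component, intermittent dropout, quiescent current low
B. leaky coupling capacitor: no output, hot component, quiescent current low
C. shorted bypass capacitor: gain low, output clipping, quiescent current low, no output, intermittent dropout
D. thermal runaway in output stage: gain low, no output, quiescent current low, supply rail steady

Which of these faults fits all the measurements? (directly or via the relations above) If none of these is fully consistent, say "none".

Per-candidate check:
(A) saturated input transistor — does not account for no output, supply rail sagging, gain low
(B) leaky coupling capacitor — quiescent current low ✓; no output ✓; supply rail sagging ✗; intermittent dropout ✗; gain low ✗
(C) shorted bypass capacitor — does not account for supply rail sagging
(D) thermal runaway in output stage — quiescent current low ✓; no output ✓; supply rail sagging ✗; intermittent dropout ✗; gain low ✓
Every candidate fails on at least one observation.

none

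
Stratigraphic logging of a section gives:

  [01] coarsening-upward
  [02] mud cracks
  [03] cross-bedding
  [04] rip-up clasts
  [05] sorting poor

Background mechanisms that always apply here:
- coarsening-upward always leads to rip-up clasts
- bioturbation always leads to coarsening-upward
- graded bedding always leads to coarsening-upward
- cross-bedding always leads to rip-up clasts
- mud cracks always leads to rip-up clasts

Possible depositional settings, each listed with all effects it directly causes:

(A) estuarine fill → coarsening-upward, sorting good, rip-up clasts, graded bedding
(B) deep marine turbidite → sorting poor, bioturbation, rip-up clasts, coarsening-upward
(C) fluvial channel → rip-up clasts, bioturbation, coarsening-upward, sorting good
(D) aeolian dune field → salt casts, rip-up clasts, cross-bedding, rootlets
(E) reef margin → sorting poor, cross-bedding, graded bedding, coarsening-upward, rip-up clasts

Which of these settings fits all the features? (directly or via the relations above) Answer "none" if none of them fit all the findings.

Testing each hypothesis:
(A) estuarine fill — fails on mud cracks, cross-bedding, sorting poor (predicts sorting good, not sorting poor)
(B) deep marine turbidite — does not account for mud cracks, cross-bedding
(C) fluvial channel — coarsening-upward match; mud cracks miss; cross-bedding miss; rip-up clasts match; sorting poor miss
(D) aeolian dune field — does not account for coarsening-upward, mud cracks, sorting poor
(E) reef margin — coarsening-upward match; mud cracks miss; cross-bedding match; rip-up clasts match; sorting poor match
Every candidate fails on at least one observation.

none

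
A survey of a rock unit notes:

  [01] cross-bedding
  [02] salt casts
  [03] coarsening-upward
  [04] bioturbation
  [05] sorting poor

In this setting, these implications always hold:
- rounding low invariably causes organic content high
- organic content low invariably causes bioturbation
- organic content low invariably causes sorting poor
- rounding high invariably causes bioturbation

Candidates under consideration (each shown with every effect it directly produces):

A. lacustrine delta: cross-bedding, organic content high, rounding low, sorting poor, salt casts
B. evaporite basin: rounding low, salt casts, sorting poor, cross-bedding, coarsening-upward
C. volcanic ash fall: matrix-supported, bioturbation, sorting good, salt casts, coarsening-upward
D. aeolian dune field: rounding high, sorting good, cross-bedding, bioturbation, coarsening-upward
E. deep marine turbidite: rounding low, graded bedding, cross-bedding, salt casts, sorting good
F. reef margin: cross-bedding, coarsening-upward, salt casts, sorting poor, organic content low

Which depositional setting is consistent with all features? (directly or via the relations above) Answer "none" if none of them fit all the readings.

F

Testing each hypothesis:
(A) lacustrine delta — cross-bedding +; salt casts +; coarsening-upward -; bioturbation -; sorting poor +
(B) evaporite basin — cross-bedding +; salt casts +; coarsening-upward +; bioturbation -; sorting poor +
(C) volcanic ash fall — cross-bedding -; salt casts +; coarsening-upward +; bioturbation +; sorting poor -
(D) aeolian dune field — cross-bedding +; salt casts -; coarsening-upward +; bioturbation +; sorting poor -
(E) deep marine turbidite — cross-bedding +; salt casts +; coarsening-upward -; bioturbation -; sorting poor -
(F) reef margin — cross-bedding +; salt casts +; coarsening-upward +; bioturbation + (by organic content low → bioturbation); sorting poor +
(F) is the only candidate with no mismatches.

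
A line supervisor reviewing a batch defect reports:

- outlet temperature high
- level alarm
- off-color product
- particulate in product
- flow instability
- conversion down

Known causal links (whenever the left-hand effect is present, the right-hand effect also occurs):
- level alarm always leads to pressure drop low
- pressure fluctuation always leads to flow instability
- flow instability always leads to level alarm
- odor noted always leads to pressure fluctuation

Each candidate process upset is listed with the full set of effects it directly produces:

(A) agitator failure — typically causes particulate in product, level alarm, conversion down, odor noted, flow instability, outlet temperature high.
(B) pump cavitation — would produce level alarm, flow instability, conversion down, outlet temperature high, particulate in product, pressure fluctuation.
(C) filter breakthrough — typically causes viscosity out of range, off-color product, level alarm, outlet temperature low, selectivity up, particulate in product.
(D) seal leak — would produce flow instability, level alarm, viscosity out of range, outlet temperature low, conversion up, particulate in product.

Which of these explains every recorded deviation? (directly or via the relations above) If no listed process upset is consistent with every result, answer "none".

none

Testing each hypothesis:
(A) agitator failure — does not account for off-color product
(B) pump cavitation — does not account for off-color product
(C) filter breakthrough — outlet temperature high -; level alarm +; off-color product +; particulate in product +; flow instability -; conversion down -
(D) seal leak — outlet temperature high -; level alarm +; off-color product -; particulate in product +; flow instability +; conversion down -
None of the listed candidates fits everything.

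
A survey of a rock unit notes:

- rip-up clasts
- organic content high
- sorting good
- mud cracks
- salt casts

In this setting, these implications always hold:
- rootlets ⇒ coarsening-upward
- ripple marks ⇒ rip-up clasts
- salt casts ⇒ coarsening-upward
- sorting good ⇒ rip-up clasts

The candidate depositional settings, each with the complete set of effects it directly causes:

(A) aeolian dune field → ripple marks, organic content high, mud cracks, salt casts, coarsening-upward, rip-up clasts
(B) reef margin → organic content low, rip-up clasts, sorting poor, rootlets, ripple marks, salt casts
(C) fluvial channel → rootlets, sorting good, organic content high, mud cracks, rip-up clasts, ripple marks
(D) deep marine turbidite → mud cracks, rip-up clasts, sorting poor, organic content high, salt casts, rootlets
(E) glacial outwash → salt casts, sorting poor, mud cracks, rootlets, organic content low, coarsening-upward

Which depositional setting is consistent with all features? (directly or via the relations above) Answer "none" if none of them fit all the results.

Checking each candidate against the observations:
(A) aeolian dune field — rip-up clasts yes; organic content high yes; sorting good NO; mud cracks yes; salt casts yes
(B) reef margin — fails on organic content high, sorting good, mud cracks (predicts organic content low, not organic content high; predicts sorting poor, not sorting good)
(C) fluvial channel — does not account for salt casts
(D) deep marine turbidite — fails on sorting good (predicts sorting poor, not sorting good)
(E) glacial outwash — fails on rip-up clasts, organic content high, sorting good (predicts organic content low, not organic content high; predicts sorting poor, not sorting good)
None of the listed candidates fits everything.

none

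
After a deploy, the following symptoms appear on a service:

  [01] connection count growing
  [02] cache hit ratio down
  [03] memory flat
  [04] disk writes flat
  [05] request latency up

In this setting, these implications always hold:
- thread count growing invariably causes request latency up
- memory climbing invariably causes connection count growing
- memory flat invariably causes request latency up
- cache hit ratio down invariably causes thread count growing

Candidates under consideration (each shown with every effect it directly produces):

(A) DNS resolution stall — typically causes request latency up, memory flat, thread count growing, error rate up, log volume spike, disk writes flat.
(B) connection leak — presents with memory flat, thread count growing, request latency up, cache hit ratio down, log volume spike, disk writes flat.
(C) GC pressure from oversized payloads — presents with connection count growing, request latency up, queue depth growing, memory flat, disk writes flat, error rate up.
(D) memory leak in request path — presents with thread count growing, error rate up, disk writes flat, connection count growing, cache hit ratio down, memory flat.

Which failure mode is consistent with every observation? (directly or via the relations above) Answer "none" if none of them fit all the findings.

D

Per-candidate check:
(A) DNS resolution stall — does not account for connection count growing, cache hit ratio down
(B) connection leak — does not account for connection count growing
(C) GC pressure from oversized payloads — connection count growing ✓; cache hit ratio down ✗; memory flat ✓; disk writes flat ✓; request latency up ✓
(D) memory leak in request path — connection count growing ✓; cache hit ratio down ✓; memory flat ✓; disk writes flat ✓; request latency up ✓ (through memory flat → request latency up)
(D) is the only candidate with no mismatches.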